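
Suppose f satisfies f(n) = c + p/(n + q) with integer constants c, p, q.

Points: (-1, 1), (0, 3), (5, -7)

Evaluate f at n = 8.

(f(n) − c)(n + q) = p for each data point; the three points give a linear system in c and q, then p follows.
Solving: c = -3, q = -2, p = -12, so f(n) = -3 − 12/(n − 2).
Then f(8) = -3 − 12/6 = -5.

-5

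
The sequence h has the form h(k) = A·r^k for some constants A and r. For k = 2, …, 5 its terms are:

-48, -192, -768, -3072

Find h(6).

Consecutive ratio: -192/(-48) = 4, and -768/(-192) = 4, so r = 4.
Then A·4^2 = -48 gives A = -3, and h(k) = -3·4^k.
h(6) = -3·4^6 = -12288.

-12288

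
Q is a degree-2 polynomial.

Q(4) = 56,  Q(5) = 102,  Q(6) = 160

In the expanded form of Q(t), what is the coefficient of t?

-8

Write Q(t) = at² + bt + c; the 3 given values yield a linear system in the 3 coefficients.
Solving, Q(t) = 6t² - 8t - 8.
The coefficient of t is -8.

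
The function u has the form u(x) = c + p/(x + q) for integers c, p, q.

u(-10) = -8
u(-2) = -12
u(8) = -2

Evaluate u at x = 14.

-4

(u(x) − c)(x + q) = p for each data point; the three points give a linear system in c and q, then p follows.
Solving: c = -6, q = -2, p = 24, so u(x) = -6 + 24/(x − 2).
Then u(14) = -6 + 24/12 = -4.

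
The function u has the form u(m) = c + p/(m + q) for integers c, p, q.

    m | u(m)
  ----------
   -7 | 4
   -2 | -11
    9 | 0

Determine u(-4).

(u(m) − c)(m + q) = p for each data point; the three points give a linear system in c and q, then p follows.
Solving: c = 1, q = 3, p = -12, so u(m) = 1 − 12/(m + 3).
Then u(-4) = 1 − 12/(-1) = 13.

13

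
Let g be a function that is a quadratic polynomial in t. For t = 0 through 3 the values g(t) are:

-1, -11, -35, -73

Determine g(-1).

-5

Write g(t) = at² + bt + c; the 4 given values yield a linear system in the 3 coefficients.
Solving, g(t) = -7t² - 3t - 1.
Then g(-1) = -5.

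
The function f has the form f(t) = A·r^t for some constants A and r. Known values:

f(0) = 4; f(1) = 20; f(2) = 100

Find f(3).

Consecutive ratio: 20/4 = 5, and 100/20 = 5, so r = 5.
Then A·5^0 = 4 gives A = 4, and f(t) = 4·5^t.
f(3) = 4·5^3 = 500.

500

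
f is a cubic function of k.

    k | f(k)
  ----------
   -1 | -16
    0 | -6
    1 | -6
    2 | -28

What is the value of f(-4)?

14

Write f(k) = ak³ + bk² + ck + d; the 4 given values yield a linear system in the 4 coefficients.
Solving, f(k) = -2k³ - 5k² + 7k - 6.
Then f(-4) = 14.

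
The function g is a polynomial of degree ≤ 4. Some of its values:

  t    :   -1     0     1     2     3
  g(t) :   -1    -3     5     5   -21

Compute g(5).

Write g(t) = at^4 + bt³ + ct² + dt + e; the 5 given values yield a linear system in the 5 coefficients.
Solving, the leading coefficient vanishes, and g(t) = -3t³ + 5t² + 6t - 3.
Then g(5) = -223.

-223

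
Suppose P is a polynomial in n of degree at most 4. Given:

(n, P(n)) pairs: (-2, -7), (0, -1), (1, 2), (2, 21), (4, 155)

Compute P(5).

Write P(n) = an^4 + bn³ + cn² + dn + e; the 5 given values yield a linear system in the 5 coefficients.
Solving, the leading coefficient vanishes, and P(n) = 2n³ + 2n² - n - 1.
Then P(5) = 294.

294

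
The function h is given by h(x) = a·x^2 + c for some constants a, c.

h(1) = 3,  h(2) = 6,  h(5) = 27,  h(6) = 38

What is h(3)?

From h(1) = 3 and h(2) = 6: 1a + c = 3 and 4a + c = 6.
Subtracting: 3a = 3, so a = 1; then c = 3 − 1·1 = 2.
So h(x) = 1x² + 2, and h(3) = 11.

11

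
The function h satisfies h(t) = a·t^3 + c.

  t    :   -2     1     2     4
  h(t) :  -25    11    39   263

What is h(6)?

871

From h(-2) = -25 and h(1) = 11: -8a + c = -25 and 1a + c = 11.
Subtracting: 9a = 36, so a = 4; then c = -25 − 4·(-8) = 7.
So h(t) = 4t³ + 7, and h(6) = 871.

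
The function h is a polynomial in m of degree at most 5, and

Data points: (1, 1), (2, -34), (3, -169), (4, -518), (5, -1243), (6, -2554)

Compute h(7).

-4709

Write h(m) = am^5 + bm^4 + cm³ + dm² + em + p; the 6 given values yield a linear system in the 6 coefficients.
Solving, the leading coefficient vanishes, and h(m) = -2m^4 + m³ - 6m² + 6m + 2.
Then h(7) = -4709.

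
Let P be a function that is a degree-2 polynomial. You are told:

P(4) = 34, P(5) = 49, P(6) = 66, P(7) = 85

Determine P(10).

Write P(k) = ak² + bk + c; the 4 given values yield a linear system in the 3 coefficients.
Solving, P(k) = k² + 6k - 6.
Then P(10) = 154.

154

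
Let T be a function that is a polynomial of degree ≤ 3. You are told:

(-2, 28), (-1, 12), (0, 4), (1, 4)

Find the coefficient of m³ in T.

0

First differences: -16, -8, 0. Second differences: 8, 8.
Level-2 differences are constant, so T has degree 2.
Fitting a degree-2 polynomial gives T(m) = 4m² - 4m + 4.
The coefficient of m³ is 0.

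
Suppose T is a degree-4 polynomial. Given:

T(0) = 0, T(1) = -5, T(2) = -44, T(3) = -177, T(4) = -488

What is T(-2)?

28

Write T(n) = an^4 + bn³ + cn² + dn + e; the 5 given values yield a linear system in the 5 coefficients.
Solving, T(n) = -n^4 - 4n³ + 2n² - 2n.
Then T(-2) = 28.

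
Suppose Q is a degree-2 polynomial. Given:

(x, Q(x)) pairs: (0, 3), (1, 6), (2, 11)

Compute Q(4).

27

Write Q(x) = ax² + bx + c; the 3 given values yield a linear system in the 3 coefficients.
Solving, Q(x) = x² + 2x + 3.
Then Q(4) = 27.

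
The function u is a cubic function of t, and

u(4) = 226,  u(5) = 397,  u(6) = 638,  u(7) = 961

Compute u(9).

1901

Write u(t) = at³ + bt² + ct + d; the 4 given values yield a linear system in the 4 coefficients.
Solving, u(t) = 2t³ + 5t² + 4t + 2.
Then u(9) = 1901.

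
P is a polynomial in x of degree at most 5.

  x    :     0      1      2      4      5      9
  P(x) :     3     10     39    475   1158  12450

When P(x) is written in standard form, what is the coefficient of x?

Write P(x) = ax^5 + bx^4 + cx³ + dx² + ex + p; the 6 given values yield a linear system in the 6 coefficients.
Solving, the leading coefficient vanishes, and P(x) = 2x^4 - x³ + 6x + 3.
The coefficient of x is 6.

6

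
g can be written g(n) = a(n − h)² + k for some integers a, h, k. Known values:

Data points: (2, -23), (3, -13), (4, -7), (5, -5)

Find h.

5

First differences 10, 6, 2; second difference -4 = 2a, so a = -2.
Expanding, the n-coefficient is −2ah = 4h; matching it to the data gives h = 5, and then k = -5.
So g(n) = -2(n − 5)² − 5.
Hence h = 5.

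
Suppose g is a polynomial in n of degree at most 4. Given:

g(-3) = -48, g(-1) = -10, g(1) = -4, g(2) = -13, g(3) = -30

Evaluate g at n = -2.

-25

Write g(n) = an^4 + bn³ + cn² + dn + e; the 5 given values yield a linear system in the 5 coefficients.
Solving, the top 2 coefficients vanish, and g(n) = -4n² + 3n - 3.
Then g(-2) = -25.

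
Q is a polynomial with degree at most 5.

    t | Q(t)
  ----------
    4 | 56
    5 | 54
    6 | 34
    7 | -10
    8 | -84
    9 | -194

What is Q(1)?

First differences: -2, -20, -44, -74, -110. Second differences: -18, -24, -30, -36. Third differences: -6, -6, -6.
Level-3 differences are constant, so Q has degree 3.
Fitting a degree-3 polynomial gives Q(t) = -t³ + 6t² + 5t + 4.
Then Q(1) = 14.

14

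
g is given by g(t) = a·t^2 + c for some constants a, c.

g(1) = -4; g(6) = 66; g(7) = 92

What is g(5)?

From g(1) = -4 and g(6) = 66: 1a + c = -4 and 36a + c = 66.
Subtracting: 35a = 70, so a = 2; then c = -4 − 2·1 = -6.
So g(t) = 2t² − 6, and g(5) = 44.

44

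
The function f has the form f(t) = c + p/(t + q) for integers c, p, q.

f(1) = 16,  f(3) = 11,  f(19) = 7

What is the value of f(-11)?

(f(t) − c)(t + q) = p for each data point; the three points give a linear system in c and q, then p follows.
Solving: c = 6, q = 1, p = 20, so f(t) = 6 + 20/(t + 1).
Then f(-11) = 6 + 20/(-10) = 4.

4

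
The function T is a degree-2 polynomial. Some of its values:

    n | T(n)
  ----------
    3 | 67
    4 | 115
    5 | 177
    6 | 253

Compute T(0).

7

Write T(n) = an² + bn + c; the 4 given values yield a linear system in the 3 coefficients.
Solving, T(n) = 7n² - n + 7.
Then T(0) = 7.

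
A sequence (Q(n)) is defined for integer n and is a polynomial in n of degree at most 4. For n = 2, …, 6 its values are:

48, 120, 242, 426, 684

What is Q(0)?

Write Q(n) = an^4 + bn³ + cn² + dn + e; the 5 given values yield a linear system in the 5 coefficients.
Solving, the leading coefficient vanishes, and Q(n) = 2n³ + 7n² - n + 6.
The constant term is Q(0) = 6.

6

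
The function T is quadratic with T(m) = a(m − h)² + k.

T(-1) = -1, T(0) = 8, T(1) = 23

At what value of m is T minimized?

First differences 9, 15; second difference 6 = 2a, so a = 3.
Expanding, the m-coefficient is −2ah = -6h; matching it to the data gives h = -2, and then k = -4.
So T(m) = 3(m + 2)² − 4.
Hence h = -2.

-2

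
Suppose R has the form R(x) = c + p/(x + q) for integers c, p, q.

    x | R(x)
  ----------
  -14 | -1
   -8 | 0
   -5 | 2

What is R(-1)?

(R(x) − c)(x + q) = p for each data point; the three points give a linear system in c and q, then p follows.
Solving: c = -2, q = 2, p = -12, so R(x) = -2 − 12/(x + 2).
Then R(-1) = -2 − 12/1 = -14.

-14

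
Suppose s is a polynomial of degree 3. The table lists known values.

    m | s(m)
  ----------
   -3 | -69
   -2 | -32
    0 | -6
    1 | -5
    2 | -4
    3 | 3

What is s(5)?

Write s(m) = am³ + bm² + cm + d; the 6 given values yield a linear system in the 4 coefficients.
Solving, s(m) = m³ - 3m² + 3m - 6.
Then s(5) = 59.

59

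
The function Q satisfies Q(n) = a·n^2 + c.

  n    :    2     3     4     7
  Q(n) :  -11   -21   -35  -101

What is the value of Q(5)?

From Q(2) = -11 and Q(3) = -21: 4a + c = -11 and 9a + c = -21.
Subtracting: 5a = -10, so a = -2; then c = -11 − (-2)·4 = -3.
So Q(n) = -2n² − 3, and Q(5) = -53.

-53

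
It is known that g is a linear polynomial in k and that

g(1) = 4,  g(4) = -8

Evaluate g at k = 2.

0

Write g(k) = ak + b; the 2 given values yield a linear system in the 2 coefficients.
Solving, g(k) = -4k + 8.
Then g(2) = 0.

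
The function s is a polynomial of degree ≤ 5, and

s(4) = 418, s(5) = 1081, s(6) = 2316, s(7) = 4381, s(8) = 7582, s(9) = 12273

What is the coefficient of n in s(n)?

-5

Write s(n) = an^5 + bn^4 + cn³ + dn² + en + p; the 6 given values yield a linear system in the 6 coefficients.
Solving, the leading coefficient vanishes, and s(n) = 2n^4 - n³ - n² - 5n + 6.
The coefficient of n is -5.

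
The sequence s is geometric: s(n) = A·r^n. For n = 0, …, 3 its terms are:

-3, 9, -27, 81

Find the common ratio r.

Consecutive ratio: 9/(-3) = -3, and -27/9 = -3, so r = -3.
Then A·(-3)^0 = -3 gives A = -3, and s(n) = -3·(-3)^n.

-3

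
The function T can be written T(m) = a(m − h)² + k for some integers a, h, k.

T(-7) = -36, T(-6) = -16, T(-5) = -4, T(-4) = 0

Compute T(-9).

First differences 20, 12, 4; second difference -8 = 2a, so a = -4.
Expanding, the m-coefficient is −2ah = 8h; matching it to the data gives h = -4, and then k = 0.
So T(m) = -4(m + 4)² + 0.
T(-9) = -4·(-5)² + 0 = -100.

-100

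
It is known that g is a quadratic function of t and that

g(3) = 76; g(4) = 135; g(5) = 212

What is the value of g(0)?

Write g(t) = at² + bt + c; the 3 given values yield a linear system in the 3 coefficients.
Solving, g(t) = 9t² - 4t + 7.
Then g(0) = 7.

7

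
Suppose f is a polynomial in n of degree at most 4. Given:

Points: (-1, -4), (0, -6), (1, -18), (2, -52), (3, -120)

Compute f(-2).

First differences: -2, -12, -34, -68. Second differences: -10, -22, -34. Third differences: -12, -12.
Level-3 differences are constant, so f has degree 3.
Fitting a degree-3 polynomial gives f(n) = -2n³ - 5n² - 5n - 6.
Then f(-2) = 0.

0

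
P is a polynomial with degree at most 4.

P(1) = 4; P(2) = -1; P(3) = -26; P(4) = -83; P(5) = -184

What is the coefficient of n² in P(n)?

First differences: -5, -25, -57, -101. Second differences: -20, -32, -44. Third differences: -12, -12.
Level-3 differences are constant, so P has degree 3.
Fitting a degree-3 polynomial gives P(n) = -2n³ + 2n² + 3n + 1.
The coefficient of n² is 2.

2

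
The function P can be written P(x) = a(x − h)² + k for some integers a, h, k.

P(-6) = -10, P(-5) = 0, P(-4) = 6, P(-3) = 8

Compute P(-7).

First differences 10, 6, 2; second difference -4 = 2a, so a = -2.
Expanding, the x-coefficient is −2ah = 4h; matching it to the data gives h = -3, and then k = 8.
So P(x) = -2(x + 3)² + 8.
P(-7) = -2·(-4)² + 8 = -24.

-24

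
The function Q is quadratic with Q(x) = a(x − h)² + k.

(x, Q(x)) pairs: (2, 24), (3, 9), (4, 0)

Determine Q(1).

45

First differences -15, -9; second difference 6 = 2a, so a = 3.
Expanding, the x-coefficient is −2ah = -6h; matching it to the data gives h = 5, and then k = -3.
So Q(x) = 3(x − 5)² − 3.
Q(1) = 3·(-4)² − 3 = 45.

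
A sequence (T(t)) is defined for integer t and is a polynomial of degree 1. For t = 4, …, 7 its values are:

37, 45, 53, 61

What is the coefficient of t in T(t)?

Write T(t) = at + b; the 4 given values yield a linear system in the 2 coefficients.
Solving, T(t) = 8t + 5.
The coefficient of t is 8.

8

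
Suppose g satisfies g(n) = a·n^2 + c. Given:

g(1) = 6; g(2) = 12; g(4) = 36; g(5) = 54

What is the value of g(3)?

22

From g(1) = 6 and g(2) = 12: 1a + c = 6 and 4a + c = 12.
Subtracting: 3a = 6, so a = 2; then c = 6 − 2·1 = 4.
So g(n) = 2n² + 4, and g(3) = 22.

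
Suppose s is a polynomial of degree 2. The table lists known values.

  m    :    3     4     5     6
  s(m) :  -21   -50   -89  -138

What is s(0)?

First differences: -29, -39, -49. Second differences: -10, -10.
Level-2 differences are constant, so s has degree 2.
Fitting a degree-2 polynomial gives s(m) = -5m² + 6m + 6.
The constant term is s(0) = 6.

6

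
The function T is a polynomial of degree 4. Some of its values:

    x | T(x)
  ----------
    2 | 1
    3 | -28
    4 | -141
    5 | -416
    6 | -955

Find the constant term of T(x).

-1

Write T(x) = ax^4 + bx³ + cx² + dx + e; the 5 given values yield a linear system in the 5 coefficients.
Solving, T(x) = -x^4 + x³ + 4x² - 3x - 1.
The constant term is T(0) = -1.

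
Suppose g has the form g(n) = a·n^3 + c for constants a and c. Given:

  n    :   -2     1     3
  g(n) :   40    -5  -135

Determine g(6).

-1080

From g(-2) = 40 and g(1) = -5: -8a + c = 40 and 1a + c = -5.
Subtracting: 9a = -45, so a = -5; then c = 40 − (-5)·(-8) = 0.
So g(n) = -5n³ + 0, and g(6) = -1080.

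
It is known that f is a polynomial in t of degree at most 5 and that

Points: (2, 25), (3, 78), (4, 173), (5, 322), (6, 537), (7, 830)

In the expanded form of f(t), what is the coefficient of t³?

First differences: 53, 95, 149, 215, 293. Second differences: 42, 54, 66, 78. Third differences: 12, 12, 12.
Level-3 differences are constant, so f has degree 3.
Fitting a degree-3 polynomial gives f(t) = 2t³ + 3t² - 3.
The coefficient of t³ is 2.

2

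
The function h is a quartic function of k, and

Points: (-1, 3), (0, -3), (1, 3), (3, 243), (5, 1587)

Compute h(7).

5667

Write h(k) = ak^4 + bk³ + ck² + dk + e; the 5 given values yield a linear system in the 5 coefficients.
Solving, h(k) = 2k^4 + 2k³ + 4k² - 2k - 3.
Then h(7) = 5667.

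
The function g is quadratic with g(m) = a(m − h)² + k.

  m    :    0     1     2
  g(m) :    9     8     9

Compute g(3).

First differences -1, 1; second difference 2 = 2a, so a = 1.
Expanding, the m-coefficient is −2ah = -2h; matching it to the data gives h = 1, and then k = 8.
So g(m) = 1(m − 1)² + 8.
g(3) = 1·2² + 8 = 12.

12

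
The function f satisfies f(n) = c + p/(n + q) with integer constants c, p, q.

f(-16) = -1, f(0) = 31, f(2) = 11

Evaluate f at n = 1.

16

(f(n) − c)(n + q) = p for each data point; the three points give a linear system in c and q, then p follows.
Solving: c = 1, q = 1, p = 30, so f(n) = 1 + 30/(n + 1).
Then f(1) = 1 + 30/2 = 16.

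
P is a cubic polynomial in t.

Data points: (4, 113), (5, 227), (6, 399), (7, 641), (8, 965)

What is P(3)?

45

First differences: 114, 172, 242, 324. Second differences: 58, 70, 82. Third differences: 12, 12.
Level-3 differences are constant, so P has degree 3.
Fitting a degree-3 polynomial gives P(t) = 2t³ - t² + t - 3.
Then P(3) = 45.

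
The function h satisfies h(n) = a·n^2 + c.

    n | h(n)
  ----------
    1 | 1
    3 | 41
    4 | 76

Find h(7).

241

From h(1) = 1 and h(3) = 41: 1a + c = 1 and 9a + c = 41.
Subtracting: 8a = 40, so a = 5; then c = 1 − 5·1 = -4.
So h(n) = 5n² − 4, and h(7) = 241.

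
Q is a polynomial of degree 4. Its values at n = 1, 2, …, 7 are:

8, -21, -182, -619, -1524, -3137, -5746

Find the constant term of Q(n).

First differences: -29, -161, -437, -905, -1613, -2609. Second differences: -132, -276, -468, -708, -996. Third differences: -144, -192, -240, -288. Fourth differences: -48, -48, -48.
Level-4 differences are constant, so Q has degree 4.
Fitting a degree-4 polynomial gives Q(n) = -2n^4 - 4n³ + 8n² + 5n + 1.
The constant term is Q(0) = 1.

1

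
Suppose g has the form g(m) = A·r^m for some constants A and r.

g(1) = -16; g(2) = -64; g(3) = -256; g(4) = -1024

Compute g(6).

-16384

Consecutive ratio: -64/(-16) = 4, and -256/(-64) = 4, so r = 4.
Then A·4^1 = -16 gives A = -4, and g(m) = -4·4^m.
g(6) = -4·4^6 = -16384.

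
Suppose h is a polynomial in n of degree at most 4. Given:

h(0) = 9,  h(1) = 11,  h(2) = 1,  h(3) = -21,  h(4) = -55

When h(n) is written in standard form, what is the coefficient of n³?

0

First differences: 2, -10, -22, -34. Second differences: -12, -12, -12.
Level-2 differences are constant, so h has degree 2.
Fitting a degree-2 polynomial gives h(n) = -6n² + 8n + 9.
The coefficient of n³ is 0.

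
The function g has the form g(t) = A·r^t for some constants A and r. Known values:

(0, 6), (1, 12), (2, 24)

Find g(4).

Consecutive ratio: 12/6 = 2, and 24/12 = 2, so r = 2.
Then A·2^0 = 6 gives A = 6, and g(t) = 6·2^t.
g(4) = 6·2^4 = 96.

96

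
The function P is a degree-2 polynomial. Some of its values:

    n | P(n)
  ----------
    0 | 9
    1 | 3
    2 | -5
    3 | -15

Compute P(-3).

Write P(n) = an² + bn + c; the 4 given values yield a linear system in the 3 coefficients.
Solving, P(n) = -n² - 5n + 9.
Then P(-3) = 15.

15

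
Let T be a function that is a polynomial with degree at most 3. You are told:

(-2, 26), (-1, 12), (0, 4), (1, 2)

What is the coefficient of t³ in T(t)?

First differences: -14, -8, -2. Second differences: 6, 6.
Level-2 differences are constant, so T has degree 2.
Fitting a degree-2 polynomial gives T(t) = 3t² - 5t + 4.
The coefficient of t³ is 0.

0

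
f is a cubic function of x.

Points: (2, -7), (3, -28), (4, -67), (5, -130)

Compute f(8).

-523

Write f(x) = ax³ + bx² + cx + d; the 4 given values yield a linear system in the 4 coefficients.
Solving, f(x) = -x³ - 2x + 5.
Then f(8) = -523.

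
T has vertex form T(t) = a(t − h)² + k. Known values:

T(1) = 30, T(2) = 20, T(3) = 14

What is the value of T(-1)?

62

First differences -10, -6; second difference 4 = 2a, so a = 2.
Expanding, the t-coefficient is −2ah = -4h; matching it to the data gives h = 4, and then k = 12.
So T(t) = 2(t − 4)² + 12.
T(-1) = 2·(-5)² + 12 = 62.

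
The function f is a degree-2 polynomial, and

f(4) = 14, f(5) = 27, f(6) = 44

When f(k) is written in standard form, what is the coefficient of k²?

2

Write f(k) = ak² + bk + c; the 3 given values yield a linear system in the 3 coefficients.
Solving, f(k) = 2k² - 5k + 2.
The coefficient of k² is 2.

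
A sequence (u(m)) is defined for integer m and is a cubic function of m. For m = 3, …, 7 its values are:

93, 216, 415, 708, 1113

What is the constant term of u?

First differences: 123, 199, 293, 405. Second differences: 76, 94, 112. Third differences: 18, 18.
Level-3 differences are constant, so u has degree 3.
Fitting a degree-3 polynomial gives u(m) = 3m³ + 2m² - 2m.
The constant term is u(0) = 0.

0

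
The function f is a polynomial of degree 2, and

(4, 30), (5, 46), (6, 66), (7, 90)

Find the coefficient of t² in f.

First differences: 16, 20, 24. Second differences: 4, 4.
Level-2 differences are constant, so f has degree 2.
Fitting a degree-2 polynomial gives f(t) = 2t² - 2t + 6.
The coefficient of t² is 2.

2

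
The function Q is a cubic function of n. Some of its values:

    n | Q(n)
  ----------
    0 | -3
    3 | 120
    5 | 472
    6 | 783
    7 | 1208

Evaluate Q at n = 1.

Write Q(n) = an³ + bn² + cn + d; the 5 given values yield a linear system in the 4 coefficients.
Solving, Q(n) = 3n³ + 3n² + 5n - 3.
Then Q(1) = 8.

8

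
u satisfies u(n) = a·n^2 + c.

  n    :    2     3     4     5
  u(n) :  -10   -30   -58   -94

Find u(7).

From u(2) = -10 and u(3) = -30: 4a + c = -10 and 9a + c = -30.
Subtracting: 5a = -20, so a = -4; then c = -10 − (-4)·4 = 6.
So u(n) = -4n² + 6, and u(7) = -190.

-190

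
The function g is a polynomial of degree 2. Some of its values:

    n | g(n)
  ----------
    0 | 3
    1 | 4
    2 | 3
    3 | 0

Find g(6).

-21

First differences: 1, -1, -3. Second differences: -2, -2.
Level-2 differences are constant, so g has degree 2.
Fitting a degree-2 polynomial gives g(n) = -n² + 2n + 3.
Then g(6) = -21.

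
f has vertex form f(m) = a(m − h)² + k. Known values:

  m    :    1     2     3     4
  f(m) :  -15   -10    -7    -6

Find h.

4

First differences 5, 3, 1; second difference -2 = 2a, so a = -1.
Expanding, the m-coefficient is −2ah = 2h; matching it to the data gives h = 4, and then k = -6.
So f(m) = -1(m − 4)² − 6.
Hence h = 4.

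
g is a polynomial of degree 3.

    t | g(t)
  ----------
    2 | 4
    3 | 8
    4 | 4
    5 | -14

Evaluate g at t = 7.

Write g(t) = at³ + bt² + ct + d; the 4 given values yield a linear system in the 4 coefficients.
Solving, g(t) = -t³ + 5t² - 2t - 4.
Then g(7) = -116.

-116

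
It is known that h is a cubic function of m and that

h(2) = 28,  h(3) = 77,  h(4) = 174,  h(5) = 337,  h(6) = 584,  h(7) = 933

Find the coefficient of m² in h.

-3

First differences: 49, 97, 163, 247, 349. Second differences: 48, 66, 84, 102. Third differences: 18, 18, 18.
Level-3 differences are constant, so h has degree 3.
Fitting a degree-3 polynomial gives h(m) = 3m³ - 3m² + 7m + 2.
The coefficient of m² is -3.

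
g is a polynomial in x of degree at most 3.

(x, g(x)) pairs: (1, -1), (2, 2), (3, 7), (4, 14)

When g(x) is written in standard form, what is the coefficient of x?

0

First differences: 3, 5, 7. Second differences: 2, 2.
Level-2 differences are constant, so g has degree 2.
Fitting a degree-2 polynomial gives g(x) = x² - 2.
The coefficient of x is 0.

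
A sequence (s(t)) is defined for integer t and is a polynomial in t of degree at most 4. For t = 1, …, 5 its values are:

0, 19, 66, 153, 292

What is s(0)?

First differences: 19, 47, 87, 139. Second differences: 28, 40, 52. Third differences: 12, 12.
Level-3 differences are constant, so s has degree 3.
Fitting a degree-3 polynomial gives s(t) = 2t³ + 2t² - t - 3.
Then s(0) = -3.

-3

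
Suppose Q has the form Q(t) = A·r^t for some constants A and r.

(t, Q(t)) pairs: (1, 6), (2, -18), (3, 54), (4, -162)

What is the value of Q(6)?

-1458

Consecutive ratio: -18/6 = -3, and 54/(-18) = -3, so r = -3.
Then A·(-3)^1 = 6 gives A = -2, and Q(t) = -2·(-3)^t.
Q(6) = -2·(-3)^6 = -1458.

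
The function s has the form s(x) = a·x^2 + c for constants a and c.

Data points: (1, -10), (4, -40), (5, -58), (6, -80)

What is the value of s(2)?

-16

From s(1) = -10 and s(4) = -40: 1a + c = -10 and 16a + c = -40.
Subtracting: 15a = -30, so a = -2; then c = -10 − (-2)·1 = -8.
So s(x) = -2x² − 8, and s(2) = -16.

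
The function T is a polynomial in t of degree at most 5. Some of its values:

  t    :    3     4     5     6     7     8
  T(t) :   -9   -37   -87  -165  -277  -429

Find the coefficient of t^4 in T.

0

Write T(t) = at^5 + bt^4 + ct³ + dt² + et + p; the 6 given values yield a linear system in the 6 coefficients.
Solving, the top 2 coefficients vanish, and T(t) = -t³ + t² + 2t + 3.
The coefficient of t^4 is 0.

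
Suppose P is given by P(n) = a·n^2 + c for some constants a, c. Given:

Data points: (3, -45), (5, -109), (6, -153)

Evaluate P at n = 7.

From P(3) = -45 and P(5) = -109: 9a + c = -45 and 25a + c = -109.
Subtracting: 16a = -64, so a = -4; then c = -45 − (-4)·9 = -9.
So P(n) = -4n² − 9, and P(7) = -205.

-205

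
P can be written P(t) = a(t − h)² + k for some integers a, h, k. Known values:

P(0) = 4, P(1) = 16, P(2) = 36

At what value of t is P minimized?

-1

First differences 12, 20; second difference 8 = 2a, so a = 4.
Expanding, the t-coefficient is −2ah = -8h; matching it to the data gives h = -1, and then k = 0.
So P(t) = 4(t + 1)² + 0.
Hence h = -1.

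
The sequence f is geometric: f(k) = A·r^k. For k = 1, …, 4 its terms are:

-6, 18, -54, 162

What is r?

Consecutive ratio: 18/(-6) = -3, and -54/18 = -3, so r = -3.
Then A·(-3)^1 = -6 gives A = 2, and f(k) = 2·(-3)^k.

-3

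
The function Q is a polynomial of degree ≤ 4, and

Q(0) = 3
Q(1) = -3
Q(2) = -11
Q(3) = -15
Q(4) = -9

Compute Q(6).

57

First differences: -6, -8, -4, 6. Second differences: -2, 4, 10. Third differences: 6, 6.
Level-3 differences are constant, so Q has degree 3.
Fitting a degree-3 polynomial gives Q(m) = m³ - 4m² - 3m + 3.
Then Q(6) = 57.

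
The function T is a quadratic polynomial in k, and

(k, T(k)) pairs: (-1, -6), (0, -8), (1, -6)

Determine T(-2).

0

Write T(k) = ak² + bk + c; the 3 given values yield a linear system in the 3 coefficients.
Solving, T(k) = 2k² - 8.
Then T(-2) = 0.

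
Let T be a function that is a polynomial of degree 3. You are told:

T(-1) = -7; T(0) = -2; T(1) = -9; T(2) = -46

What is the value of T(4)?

Write T(n) = an³ + bn² + cn + d; the 4 given values yield a linear system in the 4 coefficients.
Solving, T(n) = -3n³ - 6n² + 2n - 2.
Then T(4) = -282.

-282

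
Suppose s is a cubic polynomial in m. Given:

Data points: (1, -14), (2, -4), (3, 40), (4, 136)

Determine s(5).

302

Write s(m) = am³ + bm² + cm + d; the 4 given values yield a linear system in the 4 coefficients.
Solving, s(m) = 3m³ - m² - 8m - 8.
Then s(5) = 302.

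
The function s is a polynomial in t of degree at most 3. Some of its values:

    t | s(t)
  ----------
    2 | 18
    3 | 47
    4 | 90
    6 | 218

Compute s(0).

2

Write s(t) = at³ + bt² + ct + d; the 4 given values yield a linear system in the 4 coefficients.
Solving, the leading coefficient vanishes, and s(t) = 7t² - 6t + 2.
Then s(0) = 2.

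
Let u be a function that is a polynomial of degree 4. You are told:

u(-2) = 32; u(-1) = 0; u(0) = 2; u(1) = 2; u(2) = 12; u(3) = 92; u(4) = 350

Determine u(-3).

182

First differences: -32, 2, 0, 10, 80, 258. Second differences: 34, -2, 10, 70, 178. Third differences: -36, 12, 60, 108. Fourth differences: 48, 48, 48.
Level-4 differences are constant, so u has degree 4.
Fitting a degree-4 polynomial gives u(m) = 2m^4 - 2m³ - 3m² + 3m + 2.
Then u(-3) = 182.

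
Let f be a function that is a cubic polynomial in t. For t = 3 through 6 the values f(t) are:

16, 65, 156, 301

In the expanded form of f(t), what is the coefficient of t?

-4

Write f(t) = at³ + bt² + ct + d; the 4 given values yield a linear system in the 4 coefficients.
Solving, f(t) = 2t³ - 3t² - 4t + 1.
The coefficient of t is -4.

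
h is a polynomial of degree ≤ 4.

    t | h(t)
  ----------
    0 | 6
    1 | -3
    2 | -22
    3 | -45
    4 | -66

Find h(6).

-78

First differences: -9, -19, -23, -21. Second differences: -10, -4, 2. Third differences: 6, 6.
Level-3 differences are constant, so h has degree 3.
Fitting a degree-3 polynomial gives h(t) = t³ - 8t² - 2t + 6.
Then h(6) = -78.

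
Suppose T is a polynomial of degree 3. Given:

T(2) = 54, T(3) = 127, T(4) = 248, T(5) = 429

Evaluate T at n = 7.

1019

Write T(n) = an³ + bn² + cn + d; the 4 given values yield a linear system in the 4 coefficients.
Solving, T(n) = 2n³ + 6n² + 5n + 4.
Then T(7) = 1019.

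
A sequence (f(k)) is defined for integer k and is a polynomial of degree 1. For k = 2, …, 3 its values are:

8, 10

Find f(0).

4

Write f(k) = ak + b; the 2 given values yield a linear system in the 2 coefficients.
Solving, f(k) = 2k + 4.
Then f(0) = 4.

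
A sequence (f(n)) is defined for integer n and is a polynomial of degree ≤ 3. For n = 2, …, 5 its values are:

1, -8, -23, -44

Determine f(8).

First differences: -9, -15, -21. Second differences: -6, -6.
Level-2 differences are constant, so f has degree 2.
Fitting a degree-2 polynomial gives f(n) = -3n² + 6n + 1.
Then f(8) = -143.

-143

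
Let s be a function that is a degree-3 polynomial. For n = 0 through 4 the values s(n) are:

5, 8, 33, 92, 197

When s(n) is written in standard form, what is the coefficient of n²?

5

First differences: 3, 25, 59, 105. Second differences: 22, 34, 46. Third differences: 12, 12.
Level-3 differences are constant, so s has degree 3.
Fitting a degree-3 polynomial gives s(n) = 2n³ + 5n² - 4n + 5.
The coefficient of n² is 5.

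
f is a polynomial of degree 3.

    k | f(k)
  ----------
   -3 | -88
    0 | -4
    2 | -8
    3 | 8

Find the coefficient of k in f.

-2

Write f(k) = ak³ + bk² + ck + d; the 4 given values yield a linear system in the 4 coefficients.
Solving, f(k) = 2k³ - 4k² - 2k - 4.
The coefficient of k is -2.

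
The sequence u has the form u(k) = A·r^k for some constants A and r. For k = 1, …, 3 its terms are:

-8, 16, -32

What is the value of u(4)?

64

Consecutive ratio: 16/(-8) = -2, and -32/16 = -2, so r = -2.
Then A·(-2)^1 = -8 gives A = 4, and u(k) = 4·(-2)^k.
u(4) = 4·(-2)^4 = 64.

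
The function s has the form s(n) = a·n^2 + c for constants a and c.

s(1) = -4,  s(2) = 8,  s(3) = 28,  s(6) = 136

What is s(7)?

From s(1) = -4 and s(2) = 8: 1a + c = -4 and 4a + c = 8.
Subtracting: 3a = 12, so a = 4; then c = -4 − 4·1 = -8.
So s(n) = 4n² − 8, and s(7) = 188.

188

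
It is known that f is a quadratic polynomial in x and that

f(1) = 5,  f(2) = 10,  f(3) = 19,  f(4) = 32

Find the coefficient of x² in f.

2

Write f(x) = ax² + bx + c; the 4 given values yield a linear system in the 3 coefficients.
Solving, f(x) = 2x² - x + 4.
The coefficient of x² is 2.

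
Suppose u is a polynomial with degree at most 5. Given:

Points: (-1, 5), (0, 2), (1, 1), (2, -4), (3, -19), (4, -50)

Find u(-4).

86

First differences: -3, -1, -5, -15, -31. Second differences: 2, -4, -10, -16. Third differences: -6, -6, -6.
Level-3 differences are constant, so u has degree 3.
Fitting a degree-3 polynomial gives u(n) = -n³ + n² - n + 2.
Then u(-4) = 86.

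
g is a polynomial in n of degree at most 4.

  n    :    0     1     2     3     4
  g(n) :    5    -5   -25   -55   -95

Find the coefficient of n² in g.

First differences: -10, -20, -30, -40. Second differences: -10, -10, -10.
Level-2 differences are constant, so g has degree 2.
Fitting a degree-2 polynomial gives g(n) = -5n² - 5n + 5.
The coefficient of n² is -5.

-5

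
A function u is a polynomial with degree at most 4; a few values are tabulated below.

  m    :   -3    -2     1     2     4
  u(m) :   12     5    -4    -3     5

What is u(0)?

Write u(m) = am^4 + bm³ + cm² + dm + e; the 5 given values yield a linear system in the 5 coefficients.
Solving, the top 2 coefficients vanish, and u(m) = m² - 2m - 3.
The constant term is u(0) = -3.

-3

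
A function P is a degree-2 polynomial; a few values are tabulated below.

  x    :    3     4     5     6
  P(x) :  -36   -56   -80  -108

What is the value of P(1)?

-8

First differences: -20, -24, -28. Second differences: -4, -4.
Level-2 differences are constant, so P has degree 2.
Fitting a degree-2 polynomial gives P(x) = -2x² - 6x.
Then P(1) = -8.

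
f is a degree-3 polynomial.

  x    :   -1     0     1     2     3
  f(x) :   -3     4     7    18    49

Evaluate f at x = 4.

Write f(x) = ax³ + bx² + cx + d; the 5 given values yield a linear system in the 4 coefficients.
Solving, f(x) = 2x³ - 2x² + 3x + 4.
Then f(4) = 112.

112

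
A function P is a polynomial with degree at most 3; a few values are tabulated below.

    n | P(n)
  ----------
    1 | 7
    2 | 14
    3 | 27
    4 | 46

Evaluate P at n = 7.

139

First differences: 7, 13, 19. Second differences: 6, 6.
Level-2 differences are constant, so P has degree 2.
Fitting a degree-2 polynomial gives P(n) = 3n² - 2n + 6.
Then P(7) = 139.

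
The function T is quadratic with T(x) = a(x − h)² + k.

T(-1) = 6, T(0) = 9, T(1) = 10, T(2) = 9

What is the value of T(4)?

1

First differences 3, 1, -1; second difference -2 = 2a, so a = -1.
Expanding, the x-coefficient is −2ah = 2h; matching it to the data gives h = 1, and then k = 10.
So T(x) = -1(x − 1)² + 10.
T(4) = -1·3² + 10 = 1.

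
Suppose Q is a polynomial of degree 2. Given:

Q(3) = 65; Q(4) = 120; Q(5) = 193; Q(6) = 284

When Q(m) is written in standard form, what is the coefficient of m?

-8

First differences: 55, 73, 91. Second differences: 18, 18.
Level-2 differences are constant, so Q has degree 2.
Fitting a degree-2 polynomial gives Q(m) = 9m² - 8m + 8.
The coefficient of m is -8.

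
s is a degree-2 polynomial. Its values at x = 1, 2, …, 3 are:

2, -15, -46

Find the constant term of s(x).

5

Write s(x) = ax² + bx + c; the 3 given values yield a linear system in the 3 coefficients.
Solving, s(x) = -7x² + 4x + 5.
The constant term is s(0) = 5.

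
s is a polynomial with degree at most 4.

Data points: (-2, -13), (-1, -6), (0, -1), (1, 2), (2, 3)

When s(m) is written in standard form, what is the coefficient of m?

First differences: 7, 5, 3, 1. Second differences: -2, -2, -2.
Level-2 differences are constant, so s has degree 2.
Fitting a degree-2 polynomial gives s(m) = -m² + 4m - 1.
The coefficient of m is 4.

4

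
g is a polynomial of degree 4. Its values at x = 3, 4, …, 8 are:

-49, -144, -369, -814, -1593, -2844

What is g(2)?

-18

First differences: -95, -225, -445, -779, -1251. Second differences: -130, -220, -334, -472. Third differences: -90, -114, -138. Fourth differences: -24, -24.
Level-4 differences are constant, so g has degree 4.
Fitting a degree-4 polynomial gives g(x) = -x^4 + 3x³ - 4x² - 3x - 4.
Then g(2) = -18.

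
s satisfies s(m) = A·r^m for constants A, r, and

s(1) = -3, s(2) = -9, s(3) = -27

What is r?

3

Consecutive ratio: -9/(-3) = 3, and -27/(-9) = 3, so r = 3.
Then A·3^1 = -3 gives A = -1, and s(m) = -1·3^m.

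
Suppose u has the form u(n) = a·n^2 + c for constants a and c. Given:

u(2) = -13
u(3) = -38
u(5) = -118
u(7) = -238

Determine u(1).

2

From u(2) = -13 and u(3) = -38: 4a + c = -13 and 9a + c = -38.
Subtracting: 5a = -25, so a = -5; then c = -13 − (-5)·4 = 7.
So u(n) = -5n² + 7, and u(1) = 2.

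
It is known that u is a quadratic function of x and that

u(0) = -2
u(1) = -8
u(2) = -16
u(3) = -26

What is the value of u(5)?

-52

Write u(x) = ax² + bx + c; the 4 given values yield a linear system in the 3 coefficients.
Solving, u(x) = -x² - 5x - 2.
Then u(5) = -52.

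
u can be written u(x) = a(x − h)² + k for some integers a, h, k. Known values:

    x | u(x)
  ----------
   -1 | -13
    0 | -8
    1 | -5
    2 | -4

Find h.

2

First differences 5, 3, 1; second difference -2 = 2a, so a = -1.
Expanding, the x-coefficient is −2ah = 2h; matching it to the data gives h = 2, and then k = -4.
So u(x) = -1(x − 2)² − 4.
Hence h = 2.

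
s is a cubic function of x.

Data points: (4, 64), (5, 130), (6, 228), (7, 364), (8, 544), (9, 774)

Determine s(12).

First differences: 66, 98, 136, 180, 230. Second differences: 32, 38, 44, 50. Third differences: 6, 6, 6.
Level-3 differences are constant, so s has degree 3.
Fitting a degree-3 polynomial gives s(x) = x³ + x² - 4x.
Then s(12) = 1824.

1824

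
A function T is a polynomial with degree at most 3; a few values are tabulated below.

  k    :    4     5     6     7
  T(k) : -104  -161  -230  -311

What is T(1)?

-5

First differences: -57, -69, -81. Second differences: -12, -12.
Level-2 differences are constant, so T has degree 2.
Fitting a degree-2 polynomial gives T(k) = -6k² - 3k + 4.
Then T(1) = -5.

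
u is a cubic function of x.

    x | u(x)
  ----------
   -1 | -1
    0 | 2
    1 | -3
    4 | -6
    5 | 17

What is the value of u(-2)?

Write u(x) = ax³ + bx² + cx + d; the 5 given values yield a linear system in the 4 coefficients.
Solving, u(x) = x³ - 4x² - 2x + 2.
Then u(-2) = -18.

-18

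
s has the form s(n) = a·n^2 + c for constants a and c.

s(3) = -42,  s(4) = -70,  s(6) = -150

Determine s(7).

-202

From s(3) = -42 and s(4) = -70: 9a + c = -42 and 16a + c = -70.
Subtracting: 7a = -28, so a = -4; then c = -42 − (-4)·9 = -6.
So s(n) = -4n² − 6, and s(7) = -202.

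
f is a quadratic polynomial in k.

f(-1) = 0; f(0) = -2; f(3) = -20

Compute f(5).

-42

Write f(k) = ak² + bk + c; the 3 given values yield a linear system in the 3 coefficients.
Solving, f(k) = -k² - 3k - 2.
Then f(5) = -42.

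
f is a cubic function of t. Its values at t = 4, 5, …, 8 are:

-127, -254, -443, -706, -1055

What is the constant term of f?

1

First differences: -127, -189, -263, -349. Second differences: -62, -74, -86. Third differences: -12, -12.
Level-3 differences are constant, so f has degree 3.
Fitting a degree-3 polynomial gives f(t) = -2t³ - t² + 4t + 1.
The constant term is f(0) = 1.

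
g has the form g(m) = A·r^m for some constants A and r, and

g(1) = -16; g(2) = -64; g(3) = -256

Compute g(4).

Consecutive ratio: -64/(-16) = 4, and -256/(-64) = 4, so r = 4.
Then A·4^1 = -16 gives A = -4, and g(m) = -4·4^m.
g(4) = -4·4^4 = -1024.

-1024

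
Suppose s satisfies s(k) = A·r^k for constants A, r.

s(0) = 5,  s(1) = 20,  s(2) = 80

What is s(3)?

320

Consecutive ratio: 20/5 = 4, and 80/20 = 4, so r = 4.
Then A·4^0 = 5 gives A = 5, and s(k) = 5·4^k.
s(3) = 5·4^3 = 320.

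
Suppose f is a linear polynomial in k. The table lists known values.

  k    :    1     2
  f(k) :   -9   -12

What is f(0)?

-6

Write f(k) = ak + b; the 2 given values yield a linear system in the 2 coefficients.
Solving, f(k) = -3k - 6.
The constant term is f(0) = -6.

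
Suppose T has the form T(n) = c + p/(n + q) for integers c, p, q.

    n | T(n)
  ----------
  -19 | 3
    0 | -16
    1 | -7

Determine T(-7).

5

(T(n) − c)(n + q) = p for each data point; the three points give a linear system in c and q, then p follows.
Solving: c = 2, q = 1, p = -18, so T(n) = 2 − 18/(n + 1).
Then T(-7) = 2 − 18/(-6) = 5.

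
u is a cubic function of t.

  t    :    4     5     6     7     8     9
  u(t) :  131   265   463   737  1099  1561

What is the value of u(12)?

First differences: 134, 198, 274, 362, 462. Second differences: 64, 76, 88, 100. Third differences: 12, 12, 12.
Level-3 differences are constant, so u has degree 3.
Fitting a degree-3 polynomial gives u(t) = 2t³ + 2t² - 6t - 5.
Then u(12) = 3667.

3667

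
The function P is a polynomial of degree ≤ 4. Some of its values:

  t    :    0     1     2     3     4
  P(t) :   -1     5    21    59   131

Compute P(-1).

Write P(t) = at^4 + bt³ + ct² + dt + e; the 5 given values yield a linear system in the 5 coefficients.
Solving, the leading coefficient vanishes, and P(t) = 2t³ - t² + 5t - 1.
Then P(-1) = -9.

-9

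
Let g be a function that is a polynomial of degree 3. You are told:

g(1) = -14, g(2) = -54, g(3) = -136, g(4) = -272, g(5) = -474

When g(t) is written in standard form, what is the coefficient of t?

1

Write g(t) = at³ + bt² + ct + d; the 5 given values yield a linear system in the 4 coefficients.
Solving, g(t) = -2t³ - 9t² + t - 4.
The coefficient of t is 1.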